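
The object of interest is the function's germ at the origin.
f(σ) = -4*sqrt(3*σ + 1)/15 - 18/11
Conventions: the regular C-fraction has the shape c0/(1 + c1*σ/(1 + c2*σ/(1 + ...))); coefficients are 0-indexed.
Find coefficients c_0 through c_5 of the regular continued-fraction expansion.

Taylor coefficients (expand at 0): a_0 = -314/165, a_1 = -2/5, a_2 = 3/10, a_3 = -9/20, a_4 = 27/32, a_5 = -567/320.
c0 = a_0 = -314/165. Peel one level at a time: if S = 1 + c*σ/S' with S'(0) = 1, then c is the σ-coefficient of S and S' = c*σ/(S - 1).
S_1 = c0/f = 1 + (-33/157)*σ + (19899/98596)*σ^2 + ...; c1 = -33/157.
S_2 = c1*σ/(S_1 - 1) = 1 + (603/628)*σ + (-9/16)*σ^2 + ...; c2 = 603/628.
S_3 = c2*σ/(S_2 - 1) = 1 + (157/268)*σ + (-38465/71824)*σ^2 + ...; c3 = 157/268.
S_4 = c3*σ/(S_3 - 1) = 1 + (245/268)*σ + (-9/16)*σ^2 + ...; c4 = 245/268.
S_5 = c4*σ/(S_4 - 1) = 1 + (603/980)*σ + ...; c5 = 603/980.

The regular C-fraction coefficients are [-314/165, -33/157, 603/628, 157/268, 245/268, 603/980].


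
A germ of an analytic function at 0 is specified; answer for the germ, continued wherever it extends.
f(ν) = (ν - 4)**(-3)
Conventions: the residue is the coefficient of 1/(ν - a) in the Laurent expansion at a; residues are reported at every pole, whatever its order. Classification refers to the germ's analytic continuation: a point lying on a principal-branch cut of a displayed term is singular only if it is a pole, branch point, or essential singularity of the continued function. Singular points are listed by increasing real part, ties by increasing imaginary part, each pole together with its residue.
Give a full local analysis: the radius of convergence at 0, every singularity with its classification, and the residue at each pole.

Radius of convergence at 0: 4.
At 4: a pole of order 3; residue 0.

Denominator factor (ν - 4)^3: pole of order 3 at 4, modulus 4.
The radius of convergence is the smallest modulus among the singular points: 4.
At the order-3 pole 4 set g(ν) = (ν - (4))^3*f(ν) = 1.
Order-3 pole: residue = g''(a)/2; g''(4) = 0, so the residue is 0.


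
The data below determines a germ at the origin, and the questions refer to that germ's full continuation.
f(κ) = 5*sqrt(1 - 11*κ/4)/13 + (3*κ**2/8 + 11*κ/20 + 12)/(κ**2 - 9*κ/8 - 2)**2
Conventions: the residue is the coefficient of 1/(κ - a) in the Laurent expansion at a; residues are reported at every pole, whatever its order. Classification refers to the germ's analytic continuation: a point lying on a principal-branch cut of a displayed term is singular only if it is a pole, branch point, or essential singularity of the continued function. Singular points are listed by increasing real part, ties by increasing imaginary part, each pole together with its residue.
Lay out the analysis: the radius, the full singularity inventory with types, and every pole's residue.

Radius of convergence at 0: 4/11.
At 9/16 - (1/16)*sqrt(593): a pole of order 2; residue (59184/1758245)*sqrt(593).
At 4/11: an algebraic (square-root) branch point.
At 9/16 + (1/16)*sqrt(593): a pole of order 2; residue -(59184/1758245)*sqrt(593).

Denominator factor (κ**2 - 9*κ/8 - 2)^2: discriminant 593/64, real irrational roots 9/16 + (1/16)*sqrt(593) and 9/16 - (1/16)*sqrt(593); poles of order 2, moduli 9/16 + (1/16)*sqrt(593) and -9/16 + (1/16)*sqrt(593).
Branch term (5/13)*sqrt(1 - κ/(4/11)): its argument vanishes at κ = 4/11, a square-root branch point, modulus 4/11.
The radius of convergence is the smallest modulus among the singular points: 4/11.
The branch term is analytic at 9/16 - (1/16)*sqrt(593) and contributes nothing to the residue; only the rational part matters.
The factor κ**2 - 9*κ/8 - 2 splits as (κ - a)(κ - a') with a = 9/16 - (1/16)*sqrt(593), a' = 9/16 + (1/16)*sqrt(593). At the order-2 pole a set g(κ) = (κ - a)^2*(rational part) = [3*κ**2/8 + 11*κ/20 + 12] / (κ - a')^2.
Order-2 pole: residue = g'(a); g'(9/16 - (1/16)*sqrt(593)) = (59184/1758245)*sqrt(593), so the residue is (59184/1758245)*sqrt(593).
The branch term is analytic at 9/16 + (1/16)*sqrt(593) and contributes nothing to the residue; only the rational part matters.
The factor κ**2 - 9*κ/8 - 2 splits as (κ - a)(κ - a') with a = 9/16 + (1/16)*sqrt(593), a' = 9/16 - (1/16)*sqrt(593). At the order-2 pole a set g(κ) = (κ - a)^2*(rational part) = [3*κ**2/8 + 11*κ/20 + 12] / (κ - a')^2.
Order-2 pole: residue = g'(a); g'(9/16 + (1/16)*sqrt(593)) = -(59184/1758245)*sqrt(593), so the residue is -(59184/1758245)*sqrt(593).
List the singular points by increasing real part (a conjugate pair: the negative imaginary part first).


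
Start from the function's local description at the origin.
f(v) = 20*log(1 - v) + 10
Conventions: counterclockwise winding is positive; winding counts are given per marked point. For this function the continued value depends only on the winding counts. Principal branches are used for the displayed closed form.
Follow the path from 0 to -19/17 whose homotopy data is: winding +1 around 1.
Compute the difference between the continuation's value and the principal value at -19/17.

Continued minus principal equals (40)*pi*i.

The rational part is single-valued and drops out of the difference; each branch term changes only by its own monodromy.
(20)*log(1 - v/(1)): each positive loop around 1 adds 2*pi*i to the log, so winding +1 contributes (20)*(1)*2*pi*i = (40)*pi*i.
Summing the contributions at v = -19/17 gives (40)*pi*i.


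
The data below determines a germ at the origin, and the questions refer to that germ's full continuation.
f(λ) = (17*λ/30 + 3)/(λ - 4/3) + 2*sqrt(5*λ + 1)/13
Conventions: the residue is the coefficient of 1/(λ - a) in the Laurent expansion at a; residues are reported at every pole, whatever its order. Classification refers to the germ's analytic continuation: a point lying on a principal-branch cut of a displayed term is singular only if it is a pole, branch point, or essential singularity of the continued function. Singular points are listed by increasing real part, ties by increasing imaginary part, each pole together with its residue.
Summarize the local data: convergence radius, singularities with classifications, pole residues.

Radius of convergence at 0: 1/5.
At -1/5: an algebraic (square-root) branch point.
At 4/3: a pole of order 1; residue 169/45.

Denominator factor (λ - 4/3): pole of order 1 at 4/3, modulus 4/3.
Branch term (2/13)*sqrt(1 - λ/(-1/5)): its argument vanishes at λ = -1/5, a square-root branch point, modulus 1/5.
The radius of convergence is the smallest modulus among the singular points: 1/5.
The branch term is analytic at 4/3 and contributes nothing to the residue; only the rational part matters.
At the order-1 pole 4/3 set g(λ) = (λ - (4/3))*(rational part) = 17*λ/30 + 3.
Simple pole: residue = g(a) at a = 4/3, which is 169/45.
List the singular points by increasing real part (a conjugate pair: the negative imaginary part first).


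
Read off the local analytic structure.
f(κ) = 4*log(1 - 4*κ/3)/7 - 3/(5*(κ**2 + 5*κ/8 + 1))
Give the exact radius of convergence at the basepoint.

Denominator factor (κ**2 + 5*κ/8 + 1): discriminant -231/64, complex-conjugate roots (-5/16) + ((1/16)*sqrt(231))*i and (-5/16) - ((1/16)*sqrt(231))*i; poles of order 1, moduli 1 and 1.
Branch term (4/7)*log(1 - κ/(3/4)): its argument vanishes at κ = 3/4, a logarithmic branch point, modulus 3/4.
The radius of convergence is the smallest modulus among the singular points: 3/4.

The radius of convergence is 3/4.


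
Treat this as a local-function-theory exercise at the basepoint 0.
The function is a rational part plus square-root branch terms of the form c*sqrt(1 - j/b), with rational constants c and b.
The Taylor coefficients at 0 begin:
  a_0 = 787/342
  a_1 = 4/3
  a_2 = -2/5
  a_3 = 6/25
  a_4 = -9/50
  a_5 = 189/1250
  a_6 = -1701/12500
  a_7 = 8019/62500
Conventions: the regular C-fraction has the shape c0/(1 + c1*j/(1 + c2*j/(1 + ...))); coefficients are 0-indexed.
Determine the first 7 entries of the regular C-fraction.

Taylor coefficients (read off): a_0 = 787/342, a_1 = 4/3, a_2 = -2/5, a_3 = 6/25, a_4 = -9/50, a_5 = 189/1250, a_6 = -1701/12500.
c0 = a_0 = 787/342. Peel one level at a time: if S = 1 + c*j/S' with S'(0) = 1, then c is the j-coefficient of S and S' = c*j/(S - 1).
S_1 = c0/f = 1 + (-456/787)*j + (1577988/3096845)*j^2 + ...; c1 = -456/787.
S_2 = c1*j/(S_1 - 1) = 1 + (6921/7870)*j + (-9/100)*j^2 + ...; c2 = 6921/7870.
S_3 = c2*j/(S_2 - 1) = 1 + (787/7690)*j + (-3011849/59136100)*j^2 + ...; c3 = 787/7690.
S_4 = c3*j/(S_3 - 1) = 1 + (3827/7690)*j + (-9/100)*j^2 + ...; c4 = 3827/7690.
S_5 = c4*j/(S_4 - 1) = 1 + (6921/38270)*j + (-111019761/1464592900)*j^2 + ...; c5 = 6921/38270.
S_6 = c5*j/(S_5 - 1) = 1 + (16041/38270)*j + ...; c6 = 16041/38270.

The regular C-fraction coefficients are [787/342, -456/787, 6921/7870, 787/7690, 3827/7690, 6921/38270, 16041/38270].


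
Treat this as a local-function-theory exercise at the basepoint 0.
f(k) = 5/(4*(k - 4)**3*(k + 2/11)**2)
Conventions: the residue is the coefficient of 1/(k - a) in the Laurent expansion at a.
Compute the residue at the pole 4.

At the order-3 pole 4 set g(k) = (k - (4))^3*f(k) = 5/(4*(k + 2/11)**2).
Order-3 pole: residue = g''(a)/2; g''(4) = 219615/8954912, so the residue is 219615/17909824.

The residue is 219615/17909824.


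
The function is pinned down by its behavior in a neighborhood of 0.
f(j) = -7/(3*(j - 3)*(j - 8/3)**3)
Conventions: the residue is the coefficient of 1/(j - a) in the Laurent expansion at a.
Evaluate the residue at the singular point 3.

At the order-1 pole 3 set g(j) = (j - (3))*f(j) = -7/(3*(j - 8/3)**3).
Simple pole: residue = g(a) at a = 3, which is -63.

The residue is -63.


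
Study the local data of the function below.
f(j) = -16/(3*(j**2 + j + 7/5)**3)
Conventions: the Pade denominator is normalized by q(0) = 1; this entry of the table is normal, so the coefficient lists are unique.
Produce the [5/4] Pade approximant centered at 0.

Taylor coefficients needed (expand at 0): a_0 = -2000/1029, a_1 = 10000/2401, a_2 = -30000/16807, a_3 = -1700000/352947, a_4 = 6350000/823543, a_5 = -1250000/823543, a_6 = -133750000/17294403, a_7 = 2487500000/282475249, a_8 = 837500000/1977326743, a_9 = -130875000000/13841287201.
Write the denominator as Q(j) = 1 + q1*j + q2*j^2 + q3*j^3 + q4*j^4. Requiring Q*f - P = O(j^10) with deg P <= 5 kills the coefficients of j^6..j^9 in Q*f:
  j^6: a_6 + q1*a_5 + q2*a_4 + q3*a_3 + q4*a_2 = 0, i.e. -133750000/17294403 + (-1250000/823543)*q1 + (6350000/823543)*q2 + (-1700000/352947)*q3 + (-30000/16807)*q4 = 0.
  j^7: a_7 + q1*a_6 + q2*a_5 + q3*a_4 + q4*a_3 = 0, i.e. 2487500000/282475249 + (-133750000/17294403)*q1 + (-1250000/823543)*q2 + (6350000/823543)*q3 + (-1700000/352947)*q4 = 0.
  j^8: a_8 + q1*a_7 + q2*a_6 + q3*a_5 + q4*a_4 = 0, i.e. 837500000/1977326743 + (2487500000/282475249)*q1 + (-133750000/17294403)*q2 + (-1250000/823543)*q3 + (6350000/823543)*q4 = 0.
  j^9: a_9 + q1*a_8 + q2*a_7 + q3*a_6 + q4*a_5 = 0, i.e. -130875000000/13841287201 + (837500000/1977326743)*q1 + (2487500000/282475249)*q2 + (-133750000/17294403)*q3 + (-1250000/823543)*q4 = 0.
Solving this linear system: q1 = 467795/296394, q2 = 833425/345793, q3 = 6983625/4841102, q4 = 12256625/14523306.
The numerator is Q*f truncated at degree 5: P0 = a_0 = -2000/1029; P1 = a_1 + q1*a_0 = 3415000/3112137; P2 = a_2 + q1*a_1 + q2*a_0 = 755000/7261653; P3 = a_3 + q1*a_2 + q2*a_1 + q3*a_0 = -2900000/7261653; P4 = a_4 + q1*a_3 + q2*a_2 + q3*a_1 + q4*a_0 = 3800000/21784959; P5 = a_5 + q1*a_4 + q2*a_3 + q3*a_2 + q4*a_1 = -125000/7261653.

The Pade approximant has numerator coefficients [-2000/1029, 3415000/3112137, 755000/7261653, -2900000/7261653, 3800000/21784959, -125000/7261653]; denominator coefficients [1, 467795/296394, 833425/345793, 6983625/4841102, 12256625/14523306].


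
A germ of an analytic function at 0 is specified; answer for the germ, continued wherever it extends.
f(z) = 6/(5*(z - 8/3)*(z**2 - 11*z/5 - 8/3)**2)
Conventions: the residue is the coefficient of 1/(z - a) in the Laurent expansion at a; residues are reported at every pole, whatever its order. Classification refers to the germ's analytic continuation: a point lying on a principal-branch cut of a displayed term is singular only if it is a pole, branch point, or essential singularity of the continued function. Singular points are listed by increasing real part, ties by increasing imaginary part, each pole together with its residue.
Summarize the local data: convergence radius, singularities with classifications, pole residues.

Radius of convergence at 0: -11/10 + (1/30)*sqrt(3489).
At 11/10 - (1/30)*sqrt(3489): a pole of order 2; residue -1215/4096 + (26198505/5540122624)*sqrt(3489).
At 8/3: a pole of order 1; residue 1215/2048.
At 11/10 + (1/30)*sqrt(3489): a pole of order 2; residue -1215/4096 - (26198505/5540122624)*sqrt(3489).


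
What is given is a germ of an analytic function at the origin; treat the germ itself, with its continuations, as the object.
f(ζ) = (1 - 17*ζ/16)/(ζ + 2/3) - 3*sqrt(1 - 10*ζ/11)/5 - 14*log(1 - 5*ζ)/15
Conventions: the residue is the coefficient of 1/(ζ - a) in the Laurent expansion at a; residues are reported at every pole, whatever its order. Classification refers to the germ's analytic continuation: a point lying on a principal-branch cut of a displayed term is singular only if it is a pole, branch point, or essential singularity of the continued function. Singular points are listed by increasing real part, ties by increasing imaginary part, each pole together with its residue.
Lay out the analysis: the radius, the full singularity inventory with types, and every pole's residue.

Radius of convergence at 0: 1/5.
At -2/3: a pole of order 1; residue 41/24.
At 1/5: a logarithmic branch point.
At 11/10: an algebraic (square-root) branch point.

Denominator factor (ζ + 2/3): pole of order 1 at -2/3, modulus 2/3.
Branch term (-14/15)*log(1 - ζ/(1/5)): its argument vanishes at ζ = 1/5, a logarithmic branch point, modulus 1/5.
Branch term (-3/5)*sqrt(1 - ζ/(11/10)): its argument vanishes at ζ = 11/10, a square-root branch point, modulus 11/10.
The radius of convergence is the smallest modulus among the singular points: 1/5.
The branch terms are analytic at -2/3 and contribute nothing to the residue; only the rational part matters.
At the order-1 pole -2/3 set g(ζ) = (ζ - (-2/3))*(rational part) = 1 - 17*ζ/16.
Simple pole: residue = g(a) at a = -2/3, which is 41/24.
List the singular points by increasing real part (a conjugate pair: the negative imaginary part first).


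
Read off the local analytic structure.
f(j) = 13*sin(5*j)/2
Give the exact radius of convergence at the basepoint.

The factor -sin(5*j) is entire and contributes no finite singular point.
The polynomial part has no poles.
No finite singular points: the Taylor series at 0 converges everywhere.

The radius of convergence is infinite.


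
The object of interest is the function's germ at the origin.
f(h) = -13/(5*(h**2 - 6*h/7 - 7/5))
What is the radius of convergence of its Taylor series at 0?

The radius of convergence is -3/7 + (2/35)*sqrt(485).

Denominator factor (h**2 - 6*h/7 - 7/5): discriminant 1552/245, real irrational roots 3/7 + (2/35)*sqrt(485) and 3/7 - (2/35)*sqrt(485); poles of order 1, moduli 3/7 + (2/35)*sqrt(485) and -3/7 + (2/35)*sqrt(485).
The radius of convergence is the smallest modulus among the singular points: -3/7 + (2/35)*sqrt(485).


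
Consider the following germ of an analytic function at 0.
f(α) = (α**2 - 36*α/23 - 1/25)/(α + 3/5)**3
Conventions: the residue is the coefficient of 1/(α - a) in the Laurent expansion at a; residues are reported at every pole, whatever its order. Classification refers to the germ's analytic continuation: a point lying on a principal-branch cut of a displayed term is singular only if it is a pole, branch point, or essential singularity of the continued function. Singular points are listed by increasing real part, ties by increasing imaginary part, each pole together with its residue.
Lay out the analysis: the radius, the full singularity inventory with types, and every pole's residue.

Denominator factor (α + 3/5)^3: pole of order 3 at -3/5, modulus 3/5.
The radius of convergence is the smallest modulus among the singular points: 3/5.
At the order-3 pole -3/5 set g(α) = (α - (-3/5))^3*f(α) = α**2 - 36*α/23 - 1/25.
Order-3 pole: residue = g''(a)/2; g''(-3/5) = 2, so the residue is 1.

Radius of convergence at 0: 3/5.
At -3/5: a pole of order 3; residue 1.


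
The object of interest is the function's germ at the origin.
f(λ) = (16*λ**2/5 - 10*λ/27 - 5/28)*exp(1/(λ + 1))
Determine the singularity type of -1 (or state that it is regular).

The point is an essential singularity.

The exponent 1/(λ - (-1)) has a pole at -1, so exp(1/(λ - (-1))) takes every nonzero value near it: an essential singularity (not a pole of any order).


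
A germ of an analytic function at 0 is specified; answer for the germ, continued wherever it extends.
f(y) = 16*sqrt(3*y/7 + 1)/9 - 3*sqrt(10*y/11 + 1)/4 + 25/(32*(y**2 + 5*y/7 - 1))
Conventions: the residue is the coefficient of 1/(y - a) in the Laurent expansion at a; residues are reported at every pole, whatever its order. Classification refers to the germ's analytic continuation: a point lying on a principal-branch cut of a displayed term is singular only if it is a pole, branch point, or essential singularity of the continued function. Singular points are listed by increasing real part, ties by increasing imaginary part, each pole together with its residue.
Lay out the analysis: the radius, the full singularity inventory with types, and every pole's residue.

Denominator factor (y**2 + 5*y/7 - 1): discriminant 221/49, real irrational roots -5/14 + (1/14)*sqrt(221) and -5/14 - (1/14)*sqrt(221); poles of order 1, moduli -5/14 + (1/14)*sqrt(221) and 5/14 + (1/14)*sqrt(221).
Branch term (16/9)*sqrt(1 - y/(-7/3)): its argument vanishes at y = -7/3, a square-root branch point, modulus 7/3.
Branch term (-3/4)*sqrt(1 - y/(-11/10)): its argument vanishes at y = -11/10, a square-root branch point, modulus 11/10.
The radius of convergence is the smallest modulus among the singular points: -5/14 + (1/14)*sqrt(221).
The branch terms are analytic at -5/14 - (1/14)*sqrt(221) and contribute nothing to the residue; only the rational part matters.
The factor y**2 + 5*y/7 - 1 splits as (y - a)(y - a') with a = -5/14 - (1/14)*sqrt(221), a' = -5/14 + (1/14)*sqrt(221). At the order-1 pole a set g(y) = (y - a)*(rational part) = [25/32] / (y - a').
Simple pole: residue = g(a) at a = -5/14 - (1/14)*sqrt(221), which is -(175/7072)*sqrt(221).
The branch terms are analytic at -5/14 + (1/14)*sqrt(221) and contribute nothing to the residue; only the rational part matters.
The factor y**2 + 5*y/7 - 1 splits as (y - a)(y - a') with a = -5/14 + (1/14)*sqrt(221), a' = -5/14 - (1/14)*sqrt(221). At the order-1 pole a set g(y) = (y - a)*(rational part) = [25/32] / (y - a').
Simple pole: residue = g(a) at a = -5/14 + (1/14)*sqrt(221), which is (175/7072)*sqrt(221).
List the singular points by increasing real part (a conjugate pair: the negative imaginary part first).

Radius of convergence at 0: -5/14 + (1/14)*sqrt(221).
At -7/3: an algebraic (square-root) branch point.
At -5/14 - (1/14)*sqrt(221): a pole of order 1; residue -(175/7072)*sqrt(221).
At -11/10: an algebraic (square-root) branch point.
At -5/14 + (1/14)*sqrt(221): a pole of order 1; residue (175/7072)*sqrt(221).


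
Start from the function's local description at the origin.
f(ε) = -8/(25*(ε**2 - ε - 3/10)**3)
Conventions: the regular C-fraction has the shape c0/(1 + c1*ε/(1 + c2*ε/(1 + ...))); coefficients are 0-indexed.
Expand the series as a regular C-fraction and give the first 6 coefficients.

The regular C-fraction coefficients are [320/27, 10, -7/3, 227/63, -19630/14301, 280420/1336803].

Taylor coefficients (expand at 0): a_0 = 320/27, a_1 = -3200/27, a_2 = 73600/81, a_3 = -4352000/729, a_4 = 26176000/729, a_5 = -444800000/2187.
c0 = a_0 = 320/27. Peel one level at a time: if S = 1 + c*ε/S' with S'(0) = 1, then c is the ε-coefficient of S and S' = c*ε/(S - 1).
S_1 = c0/f = 1 + (10)*ε + (70/3)*ε^2 + ...; c1 = 10.
S_2 = c1*ε/(S_1 - 1) = 1 + (-7/3)*ε + (227/27)*ε^2 + ...; c2 = -7/3.
S_3 = c2*ε/(S_2 - 1) = 1 + (227/63)*ε + (19630/3969)*ε^2 + ...; c3 = 227/63.
S_4 = c3*ε/(S_3 - 1) = 1 + (-19630/14301)*ε + (400600/1391283)*ε^2 + ...; c4 = -19630/14301.
S_5 = c4*ε/(S_4 - 1) = 1 + (280420/1336803)*ε + ...; c5 = 280420/1336803.


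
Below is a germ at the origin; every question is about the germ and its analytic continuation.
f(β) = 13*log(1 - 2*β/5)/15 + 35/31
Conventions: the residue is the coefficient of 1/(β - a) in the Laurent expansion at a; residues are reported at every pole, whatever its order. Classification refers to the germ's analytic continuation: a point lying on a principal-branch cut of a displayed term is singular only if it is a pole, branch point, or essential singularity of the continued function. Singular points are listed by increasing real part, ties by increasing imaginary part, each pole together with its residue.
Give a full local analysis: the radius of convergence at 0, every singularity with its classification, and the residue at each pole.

Branch term (13/15)*log(1 - β/(5/2)): its argument vanishes at β = 5/2, a logarithmic branch point, modulus 5/2.
The radius of convergence is the smallest modulus among the singular points: 5/2.

Radius of convergence at 0: 5/2.
At 5/2: a logarithmic branch point.


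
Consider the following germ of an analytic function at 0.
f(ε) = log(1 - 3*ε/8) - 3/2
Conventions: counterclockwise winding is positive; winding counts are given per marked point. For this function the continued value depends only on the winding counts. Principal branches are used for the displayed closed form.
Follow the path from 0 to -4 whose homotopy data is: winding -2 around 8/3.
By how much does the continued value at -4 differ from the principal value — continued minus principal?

Continued minus principal equals -(4)*pi*i.

The rational part is single-valued and drops out of the difference; each branch term changes only by its own monodromy.
(1)*log(1 - ε/(8/3)): each positive loop around 8/3 adds 2*pi*i to the log, so winding -2 contributes (1)*(-2)*2*pi*i = -(4)*pi*i.
Summing the contributions at ε = -4 gives -(4)*pi*i.


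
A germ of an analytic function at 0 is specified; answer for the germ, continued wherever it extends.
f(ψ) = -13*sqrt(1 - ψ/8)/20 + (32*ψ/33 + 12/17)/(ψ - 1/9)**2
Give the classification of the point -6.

Denominator factors: ψ - 1/9 = -55/9 at ψ = -6 — none vanishes.
Branch term sqrt(1 - ψ/(8)): argument at -6 is 7/4, nonzero, so -6 is not its branch point (a point on a principal cut is still regular for the continued germ).
So the germ continues analytically to -6.

The point is a regular point.


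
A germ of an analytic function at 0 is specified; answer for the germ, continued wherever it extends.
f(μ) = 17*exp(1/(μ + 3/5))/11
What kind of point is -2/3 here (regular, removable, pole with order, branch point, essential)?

There is no denominator, hence no pole anywhere.
The essential point of exp(1/(μ - (-3/5))) is -3/5, not -2/3.
So the germ continues analytically to -2/3.

The point is a regular point.


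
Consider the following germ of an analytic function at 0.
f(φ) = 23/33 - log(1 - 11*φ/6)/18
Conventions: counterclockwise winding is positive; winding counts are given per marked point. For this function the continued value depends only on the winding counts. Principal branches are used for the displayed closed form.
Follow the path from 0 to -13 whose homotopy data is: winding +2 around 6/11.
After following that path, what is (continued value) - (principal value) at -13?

Continued minus principal equals -(2/9)*pi*i.

The rational part is single-valued and drops out of the difference; each branch term changes only by its own monodromy.
(-1/18)*log(1 - φ/(6/11)): each positive loop around 6/11 adds 2*pi*i to the log, so winding +2 contributes (-1/18)*(2)*2*pi*i = -(2/9)*pi*i.
Summing the contributions at φ = -13 gives -(2/9)*pi*i.


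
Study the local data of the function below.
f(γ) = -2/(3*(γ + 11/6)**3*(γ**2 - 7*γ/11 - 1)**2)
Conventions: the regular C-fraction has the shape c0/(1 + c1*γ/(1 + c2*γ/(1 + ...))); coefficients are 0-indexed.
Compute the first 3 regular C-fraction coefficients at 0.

The regular C-fraction coefficients are [-144/1331, 32/11, -167/352].

Taylor coefficients (expand at 0): a_0 = -144/1331, a_1 = 4608/14641, a_2 = -123408/161051.
c0 = a_0 = -144/1331. Peel one level at a time: if S = 1 + c*γ/S' with S'(0) = 1, then c is the γ-coefficient of S and S' = c*γ/(S - 1).
S_1 = c0/f = 1 + (32/11)*γ + (167/121)*γ^2 + ...; c1 = 32/11.
S_2 = c1*γ/(S_1 - 1) = 1 + (-167/352)*γ + ...; c2 = -167/352.


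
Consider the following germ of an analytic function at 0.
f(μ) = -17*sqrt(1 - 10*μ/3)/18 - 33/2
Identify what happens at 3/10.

The term (-17/18)*sqrt(1 - μ/(3/10)) has argument 1 - 3/10/(3/10) = 0 at 3/10: a square-root (algebraic, two-sheeted) branch point; the remaining terms are analytic or single-valued there.

The point is an algebraic (square-root) branch point.


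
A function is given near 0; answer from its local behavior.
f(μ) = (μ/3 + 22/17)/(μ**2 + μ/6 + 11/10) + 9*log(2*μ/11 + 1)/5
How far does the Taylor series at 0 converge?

The radius of convergence is (1/10)*sqrt(110).

Denominator factor (μ**2 + μ/6 + 11/10): discriminant -787/180, complex-conjugate roots (-1/12) + ((1/60)*sqrt(3935))*i and (-1/12) - ((1/60)*sqrt(3935))*i; poles of order 1, moduli (1/10)*sqrt(110) and (1/10)*sqrt(110).
Branch term (9/5)*log(1 - μ/(-11/2)): its argument vanishes at μ = -11/2, a logarithmic branch point, modulus 11/2.
The radius of convergence is the smallest modulus among the singular points: (1/10)*sqrt(110).


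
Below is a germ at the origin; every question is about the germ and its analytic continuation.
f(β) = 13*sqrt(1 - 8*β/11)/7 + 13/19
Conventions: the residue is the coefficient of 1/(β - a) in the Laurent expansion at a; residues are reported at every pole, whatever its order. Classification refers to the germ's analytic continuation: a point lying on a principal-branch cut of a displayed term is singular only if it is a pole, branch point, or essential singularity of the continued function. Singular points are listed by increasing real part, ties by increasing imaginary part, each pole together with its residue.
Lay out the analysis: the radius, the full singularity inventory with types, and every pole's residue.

Radius of convergence at 0: 11/8.
At 11/8: an algebraic (square-root) branch point.

Branch term (13/7)*sqrt(1 - β/(11/8)): its argument vanishes at β = 11/8, a square-root branch point, modulus 11/8.
The radius of convergence is the smallest modulus among the singular points: 11/8.


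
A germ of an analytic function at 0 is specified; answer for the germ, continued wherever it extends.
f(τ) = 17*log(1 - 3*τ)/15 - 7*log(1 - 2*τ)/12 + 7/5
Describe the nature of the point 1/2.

The point is a logarithmic branch point.

The term (-7/12)*log(1 - τ/(1/2)) has argument 1 - 1/2/(1/2) = 0 at 1/2: a logarithmic (infinitely-sheeted) branch point; the remaining terms are analytic or single-valued there.


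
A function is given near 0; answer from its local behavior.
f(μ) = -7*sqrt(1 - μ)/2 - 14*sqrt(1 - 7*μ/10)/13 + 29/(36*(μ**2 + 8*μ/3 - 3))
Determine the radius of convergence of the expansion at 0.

Denominator factor (μ**2 + 8*μ/3 - 3): discriminant 172/9, real irrational roots -4/3 + (1/3)*sqrt(43) and -4/3 - (1/3)*sqrt(43); poles of order 1, moduli -4/3 + (1/3)*sqrt(43) and 4/3 + (1/3)*sqrt(43).
Branch term (-7/2)*sqrt(1 - μ/(1)): its argument vanishes at μ = 1, a square-root branch point, modulus 1.
Branch term (-14/13)*sqrt(1 - μ/(10/7)): its argument vanishes at μ = 10/7, a square-root branch point, modulus 10/7.
The radius of convergence is the smallest modulus among the singular points: -4/3 + (1/3)*sqrt(43).

The radius of convergence is -4/3 + (1/3)*sqrt(43).


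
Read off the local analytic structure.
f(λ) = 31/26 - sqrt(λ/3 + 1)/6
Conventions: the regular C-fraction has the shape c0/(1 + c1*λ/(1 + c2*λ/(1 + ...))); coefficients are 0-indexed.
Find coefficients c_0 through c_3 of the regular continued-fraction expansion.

The regular C-fraction coefficients are [40/39, 13/480, 9/160, 10/81].

Taylor coefficients (expand at 0): a_0 = 40/39, a_1 = -1/36, a_2 = 1/432, a_3 = -1/2592.
c0 = a_0 = 40/39. Peel one level at a time: if S = 1 + c*λ/S' with S'(0) = 1, then c is the λ-coefficient of S and S' = c*λ/(S - 1).
S_1 = c0/f = 1 + (13/480)*λ + (-39/25600)*λ^2 + ...; c1 = 13/480.
S_2 = c1*λ/(S_1 - 1) = 1 + (9/160)*λ + (-1/144)*λ^2 + ...; c2 = 9/160.
S_3 = c2*λ/(S_2 - 1) = 1 + (10/81)*λ + ...; c3 = 10/81.


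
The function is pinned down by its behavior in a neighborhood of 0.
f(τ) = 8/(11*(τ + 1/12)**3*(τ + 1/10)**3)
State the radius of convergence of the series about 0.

Denominator factor (τ + 1/10)^3: pole of order 3 at -1/10, modulus 1/10.
Denominator factor (τ + 1/12)^3: pole of order 3 at -1/12, modulus 1/12.
The radius of convergence is the smallest modulus among the singular points: 1/12.

The radius of convergence is 1/12.


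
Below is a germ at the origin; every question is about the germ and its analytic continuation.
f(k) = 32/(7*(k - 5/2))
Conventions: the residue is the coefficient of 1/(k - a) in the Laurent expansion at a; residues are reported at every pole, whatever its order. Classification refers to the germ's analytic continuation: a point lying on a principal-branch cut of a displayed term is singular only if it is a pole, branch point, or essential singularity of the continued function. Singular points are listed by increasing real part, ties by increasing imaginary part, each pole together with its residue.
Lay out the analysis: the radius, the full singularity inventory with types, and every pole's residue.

Radius of convergence at 0: 5/2.
At 5/2: a pole of order 1; residue 32/7.

Denominator factor (k - 5/2): pole of order 1 at 5/2, modulus 5/2.
The radius of convergence is the smallest modulus among the singular points: 5/2.
At the order-1 pole 5/2 set g(k) = (k - (5/2))*f(k) = 32/7.
Simple pole: residue = g(a) at a = 5/2, which is 32/7.


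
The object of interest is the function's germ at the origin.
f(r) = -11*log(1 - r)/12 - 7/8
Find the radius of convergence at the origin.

The radius of convergence is 1.

Branch term (-11/12)*log(1 - r/(1)): its argument vanishes at r = 1, a logarithmic branch point, modulus 1.
The radius of convergence is the smallest modulus among the singular points: 1.


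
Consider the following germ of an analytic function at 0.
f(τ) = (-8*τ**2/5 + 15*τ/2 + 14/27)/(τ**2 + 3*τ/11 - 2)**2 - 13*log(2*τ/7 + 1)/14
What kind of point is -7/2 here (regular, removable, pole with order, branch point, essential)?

The term (-13/14)*log(1 - τ/(-7/2)) has argument 1 - -7/2/(-7/2) = 0 at -7/2: a logarithmic (infinitely-sheeted) branch point; the remaining terms are analytic or single-valued there.

The point is a logarithmic branch point.


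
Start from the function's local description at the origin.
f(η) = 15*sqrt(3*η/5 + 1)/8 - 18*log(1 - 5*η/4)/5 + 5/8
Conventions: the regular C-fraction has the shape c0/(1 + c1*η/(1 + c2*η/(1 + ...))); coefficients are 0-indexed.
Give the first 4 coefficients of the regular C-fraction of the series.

The regular C-fraction coefficients are [5/2, -81/40, 107/72, 5753/48150].

Taylor coefficients (expand at 0): a_0 = 5/2, a_1 = 81/16, a_2 = 873/320, a_3 = 7581/3200.
c0 = a_0 = 5/2. Peel one level at a time: if S = 1 + c*η/S' with S'(0) = 1, then c is the η-coefficient of S and S' = c*η/(S - 1).
S_1 = c0/f = 1 + (-81/40)*η + (963/320)*η^2 + ...; c1 = -81/40.
S_2 = c1*η/(S_1 - 1) = 1 + (107/72)*η + (-5753/32400)*η^2 + ...; c2 = 107/72.
S_3 = c2*η/(S_2 - 1) = 1 + (5753/48150)*η + ...; c3 = 5753/48150.


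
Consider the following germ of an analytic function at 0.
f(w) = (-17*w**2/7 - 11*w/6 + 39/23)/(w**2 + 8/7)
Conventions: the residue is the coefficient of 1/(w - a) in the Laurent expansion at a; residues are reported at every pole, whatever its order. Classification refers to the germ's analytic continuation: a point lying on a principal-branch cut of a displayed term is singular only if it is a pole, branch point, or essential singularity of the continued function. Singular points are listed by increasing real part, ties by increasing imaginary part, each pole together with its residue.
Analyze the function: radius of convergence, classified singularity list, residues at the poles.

Denominator factor (w**2 + 8/7): discriminant -32/7, complex-conjugate roots ((2/7)*sqrt(14))*i and -((2/7)*sqrt(14))*i; poles of order 1, moduli (2/7)*sqrt(14) and (2/7)*sqrt(14).
The radius of convergence is the smallest modulus among the singular points: (2/7)*sqrt(14).
The factor w**2 + 8/7 splits as (w - a)(w - a') with a = -((2/7)*sqrt(14))*i, a' = ((2/7)*sqrt(14))*i. At the order-1 pole a set g(w) = (w - a)*f(w) = [-17*w**2/7 - 11*w/6 + 39/23] / (w - a').
Simple pole: residue = g(a) at a = -((2/7)*sqrt(14))*i, which is (-11/12) + ((5039/9016)*sqrt(14))*i.
The factor w**2 + 8/7 splits as (w - a)(w - a') with a = ((2/7)*sqrt(14))*i, a' = -((2/7)*sqrt(14))*i. At the order-1 pole a set g(w) = (w - a)*f(w) = [-17*w**2/7 - 11*w/6 + 39/23] / (w - a').
Simple pole: residue = g(a) at a = ((2/7)*sqrt(14))*i, which is (-11/12) - ((5039/9016)*sqrt(14))*i.
List the singular points by increasing real part (a conjugate pair: the negative imaginary part first).

Radius of convergence at 0: (2/7)*sqrt(14).
At -((2/7)*sqrt(14))*i: a pole of order 1; residue (-11/12) + ((5039/9016)*sqrt(14))*i.
At ((2/7)*sqrt(14))*i: a pole of order 1; residue (-11/12) - ((5039/9016)*sqrt(14))*i.


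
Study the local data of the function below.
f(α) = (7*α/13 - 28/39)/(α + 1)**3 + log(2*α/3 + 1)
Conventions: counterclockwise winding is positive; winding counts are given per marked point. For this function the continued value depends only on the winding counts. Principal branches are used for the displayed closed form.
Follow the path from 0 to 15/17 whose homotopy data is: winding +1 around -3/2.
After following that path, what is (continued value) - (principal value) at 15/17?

Continued minus principal equals (2)*pi*i.

The rational part is single-valued and drops out of the difference; each branch term changes only by its own monodromy.
(1)*log(1 - α/(-3/2)): each positive loop around -3/2 adds 2*pi*i to the log, so winding +1 contributes (1)*(1)*2*pi*i = (2)*pi*i.
Summing the contributions at α = 15/17 gives (2)*pi*i.


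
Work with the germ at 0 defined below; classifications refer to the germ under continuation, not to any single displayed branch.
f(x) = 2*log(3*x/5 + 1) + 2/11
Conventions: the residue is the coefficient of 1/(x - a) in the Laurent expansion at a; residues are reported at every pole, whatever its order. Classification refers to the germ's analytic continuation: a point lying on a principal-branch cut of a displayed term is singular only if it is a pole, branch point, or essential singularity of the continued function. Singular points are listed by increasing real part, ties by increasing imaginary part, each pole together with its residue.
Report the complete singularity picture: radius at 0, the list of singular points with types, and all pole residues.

Radius of convergence at 0: 5/3.
At -5/3: a logarithmic branch point.

Branch term (2)*log(1 - x/(-5/3)): its argument vanishes at x = -5/3, a logarithmic branch point, modulus 5/3.
The radius of convergence is the smallest modulus among the singular points: 5/3.


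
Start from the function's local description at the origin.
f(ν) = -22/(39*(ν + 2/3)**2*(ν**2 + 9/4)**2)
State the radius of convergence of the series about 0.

Denominator factor (ν + 2/3)^2: pole of order 2 at -2/3, modulus 2/3.
Denominator factor (ν**2 + 9/4)^2: discriminant -9, complex-conjugate roots (3/2)*i and -(3/2)*i; poles of order 2, moduli 3/2 and 3/2.
The radius of convergence is the smallest modulus among the singular points: 2/3.

The radius of convergence is 2/3.


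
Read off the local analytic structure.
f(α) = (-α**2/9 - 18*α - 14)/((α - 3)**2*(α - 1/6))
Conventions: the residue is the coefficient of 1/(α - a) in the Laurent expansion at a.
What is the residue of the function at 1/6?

At the order-1 pole 1/6 set g(α) = (α - (1/6))*f(α) = (-α**2/9 - 18*α - 14)/(α - 3)**2.
Simple pole: residue = g(a) at a = 1/6, which is -5509/2601.

The residue is -5509/2601.


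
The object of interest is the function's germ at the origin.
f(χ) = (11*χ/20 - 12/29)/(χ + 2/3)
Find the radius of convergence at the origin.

Denominator factor (χ + 2/3): pole of order 1 at -2/3, modulus 2/3.
The radius of convergence is the smallest modulus among the singular points: 2/3.

The radius of convergence is 2/3.


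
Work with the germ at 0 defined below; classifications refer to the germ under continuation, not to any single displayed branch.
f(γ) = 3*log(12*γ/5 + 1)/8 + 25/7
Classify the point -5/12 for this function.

The point is a logarithmic branch point.

The term (3/8)*log(1 - γ/(-5/12)) has argument 1 - -5/12/(-5/12) = 0 at -5/12: a logarithmic (infinitely-sheeted) branch point; the remaining terms are analytic or single-valued there.


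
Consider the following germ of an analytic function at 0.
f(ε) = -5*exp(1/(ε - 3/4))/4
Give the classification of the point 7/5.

The point is a regular point.

There is no denominator, hence no pole anywhere.
The essential point of exp(1/(ε - (3/4))) is 3/4, not 7/5.
So the germ continues analytically to 7/5.


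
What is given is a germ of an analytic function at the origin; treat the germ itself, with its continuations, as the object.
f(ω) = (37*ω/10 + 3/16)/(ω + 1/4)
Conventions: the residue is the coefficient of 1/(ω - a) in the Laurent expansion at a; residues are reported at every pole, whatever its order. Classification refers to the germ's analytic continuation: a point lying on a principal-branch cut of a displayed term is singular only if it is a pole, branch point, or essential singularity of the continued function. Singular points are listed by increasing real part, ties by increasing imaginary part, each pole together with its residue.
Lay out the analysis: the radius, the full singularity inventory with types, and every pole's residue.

Denominator factor (ω + 1/4): pole of order 1 at -1/4, modulus 1/4.
The radius of convergence is the smallest modulus among the singular points: 1/4.
At the order-1 pole -1/4 set g(ω) = (ω - (-1/4))*f(ω) = 37*ω/10 + 3/16.
Simple pole: residue = g(a) at a = -1/4, which is -59/80.

Radius of convergence at 0: 1/4.
At -1/4: a pole of order 1; residue -59/80.


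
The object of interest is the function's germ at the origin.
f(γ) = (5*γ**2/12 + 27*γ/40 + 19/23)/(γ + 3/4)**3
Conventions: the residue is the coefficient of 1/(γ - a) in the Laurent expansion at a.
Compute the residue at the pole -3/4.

The residue is 5/12.

At the order-3 pole -3/4 set g(γ) = (γ - (-3/4))^3*f(γ) = 5*γ**2/12 + 27*γ/40 + 19/23.
Order-3 pole: residue = g''(a)/2; g''(-3/4) = 5/6, so the residue is 5/12.


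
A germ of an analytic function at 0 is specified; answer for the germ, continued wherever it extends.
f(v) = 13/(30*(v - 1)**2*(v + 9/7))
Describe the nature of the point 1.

The point is a pole of order 2.

The denominator factor v - 1 vanishes at 1 and appears to the power 2; the numerator there equals 13/30, nonzero, and no other factor vanishes.
Hence a pole whose order is the multiplicity, 2.


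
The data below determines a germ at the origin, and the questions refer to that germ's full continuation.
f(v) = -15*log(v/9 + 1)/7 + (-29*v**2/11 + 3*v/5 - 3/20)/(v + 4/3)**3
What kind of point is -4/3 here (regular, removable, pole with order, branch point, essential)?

The point is a pole of order 3.

The denominator factor v + 4/3 vanishes at -4/3 and appears to the power 3; the numerator there equals -11161/1980, nonzero, and no other factor vanishes.
The branch terms are analytic at this point.
Hence a pole whose order is the multiplicity, 3.
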